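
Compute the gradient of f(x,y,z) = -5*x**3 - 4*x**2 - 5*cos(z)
(x*(-15*x - 8), 0, 5*sin(z))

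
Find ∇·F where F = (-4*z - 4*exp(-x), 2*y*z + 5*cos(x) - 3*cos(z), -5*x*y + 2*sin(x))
2*z + 4*exp(-x)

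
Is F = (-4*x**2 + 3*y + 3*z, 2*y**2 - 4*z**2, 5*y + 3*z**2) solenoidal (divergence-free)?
No, ∇·F = -8*x + 4*y + 6*z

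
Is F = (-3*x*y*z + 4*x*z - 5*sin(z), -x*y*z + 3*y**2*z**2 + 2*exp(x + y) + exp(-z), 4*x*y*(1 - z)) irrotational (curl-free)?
No, ∇×F = (x*y - 4*x*z + 4*x - 6*y**2*z + exp(-z), -3*x*y + 4*x + 4*y*(z - 1) - 5*cos(z), 3*x*z - y*z + 2*exp(x + y))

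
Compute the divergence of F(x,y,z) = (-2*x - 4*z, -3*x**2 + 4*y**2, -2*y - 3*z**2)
8*y - 6*z - 2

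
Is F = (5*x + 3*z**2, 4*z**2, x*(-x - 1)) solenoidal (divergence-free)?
No, ∇·F = 5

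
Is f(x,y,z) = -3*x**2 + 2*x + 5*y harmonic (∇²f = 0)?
No, ∇²f = -6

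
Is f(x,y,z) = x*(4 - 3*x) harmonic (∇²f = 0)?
No, ∇²f = -6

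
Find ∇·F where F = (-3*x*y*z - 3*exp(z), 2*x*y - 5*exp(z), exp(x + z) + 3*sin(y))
2*x - 3*y*z + exp(x + z)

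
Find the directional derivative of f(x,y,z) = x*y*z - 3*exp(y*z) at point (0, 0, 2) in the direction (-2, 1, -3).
-3*sqrt(14)/7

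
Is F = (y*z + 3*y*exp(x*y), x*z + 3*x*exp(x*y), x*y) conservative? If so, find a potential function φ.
Yes, F is conservative. φ = x*y*z + 3*exp(x*y)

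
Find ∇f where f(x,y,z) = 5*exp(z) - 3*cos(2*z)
(0, 0, 5*exp(z) + 6*sin(2*z))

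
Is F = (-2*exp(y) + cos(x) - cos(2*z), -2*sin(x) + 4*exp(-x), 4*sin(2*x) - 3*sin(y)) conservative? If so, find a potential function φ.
No, ∇×F = (-3*cos(y), 2*sin(2*z) - 8*cos(2*x), 2*exp(y) - 2*cos(x) - 4*exp(-x)) ≠ 0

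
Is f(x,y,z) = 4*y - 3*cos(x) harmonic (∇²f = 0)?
No, ∇²f = 3*cos(x)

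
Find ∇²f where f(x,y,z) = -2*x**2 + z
-4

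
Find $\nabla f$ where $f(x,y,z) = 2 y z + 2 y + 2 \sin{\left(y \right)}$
(0, 2*z + 2*cos(y) + 2, 2*y)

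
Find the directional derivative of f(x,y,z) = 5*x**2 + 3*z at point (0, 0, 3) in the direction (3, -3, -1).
-3*sqrt(19)/19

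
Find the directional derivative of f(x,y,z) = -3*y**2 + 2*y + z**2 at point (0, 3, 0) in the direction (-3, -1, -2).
8*sqrt(14)/7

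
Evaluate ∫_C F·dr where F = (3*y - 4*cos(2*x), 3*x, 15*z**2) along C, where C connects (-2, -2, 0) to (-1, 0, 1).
-7 - 2*sin(4) + 2*sin(2)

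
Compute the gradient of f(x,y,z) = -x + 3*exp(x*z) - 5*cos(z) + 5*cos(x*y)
(-5*y*sin(x*y) + 3*z*exp(x*z) - 1, -5*x*sin(x*y), 3*x*exp(x*z) + 5*sin(z))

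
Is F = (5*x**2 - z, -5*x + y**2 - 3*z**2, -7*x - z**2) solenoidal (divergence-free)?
No, ∇·F = 10*x + 2*y - 2*z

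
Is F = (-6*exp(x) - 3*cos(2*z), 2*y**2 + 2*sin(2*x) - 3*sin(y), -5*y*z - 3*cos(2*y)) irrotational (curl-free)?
No, ∇×F = (-5*z + 6*sin(2*y), 6*sin(2*z), 4*cos(2*x))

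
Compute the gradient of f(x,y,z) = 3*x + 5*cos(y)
(3, -5*sin(y), 0)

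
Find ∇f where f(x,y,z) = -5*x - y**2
(-5, -2*y, 0)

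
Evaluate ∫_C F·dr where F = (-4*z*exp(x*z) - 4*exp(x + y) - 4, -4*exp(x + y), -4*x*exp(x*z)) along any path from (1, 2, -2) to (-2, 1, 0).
-4*exp(-1) + 4*exp(-2) + 8 + 4*exp(3)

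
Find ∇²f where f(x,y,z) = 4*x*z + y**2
2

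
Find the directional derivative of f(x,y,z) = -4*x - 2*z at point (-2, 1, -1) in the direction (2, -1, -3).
-sqrt(14)/7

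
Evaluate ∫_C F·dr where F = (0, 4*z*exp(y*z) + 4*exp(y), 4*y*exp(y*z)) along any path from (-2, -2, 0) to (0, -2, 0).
0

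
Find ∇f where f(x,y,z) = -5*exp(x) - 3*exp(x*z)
(-3*z*exp(x*z) - 5*exp(x), 0, -3*x*exp(x*z))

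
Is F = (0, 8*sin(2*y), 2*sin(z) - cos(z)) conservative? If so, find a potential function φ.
Yes, F is conservative. φ = -sin(z) - 4*cos(2*y) - 2*cos(z)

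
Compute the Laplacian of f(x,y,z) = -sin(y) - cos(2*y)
sin(y) + 4*cos(2*y)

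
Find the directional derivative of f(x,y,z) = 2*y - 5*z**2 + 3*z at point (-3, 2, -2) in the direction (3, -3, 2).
20*sqrt(22)/11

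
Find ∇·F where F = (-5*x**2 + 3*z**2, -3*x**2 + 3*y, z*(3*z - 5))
-10*x + 6*z - 2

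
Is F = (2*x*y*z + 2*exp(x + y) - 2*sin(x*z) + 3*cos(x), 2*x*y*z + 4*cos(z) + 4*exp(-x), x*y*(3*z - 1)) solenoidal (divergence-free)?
No, ∇·F = 3*x*y + 2*x*z + 2*y*z - 2*z*cos(x*z) + 2*exp(x + y) - 3*sin(x)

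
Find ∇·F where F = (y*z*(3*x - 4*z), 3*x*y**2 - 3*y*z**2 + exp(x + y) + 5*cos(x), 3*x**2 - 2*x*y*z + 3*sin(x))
4*x*y + 3*y*z - 3*z**2 + exp(x + y)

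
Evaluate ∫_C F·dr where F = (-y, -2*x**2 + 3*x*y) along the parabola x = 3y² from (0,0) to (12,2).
-476/5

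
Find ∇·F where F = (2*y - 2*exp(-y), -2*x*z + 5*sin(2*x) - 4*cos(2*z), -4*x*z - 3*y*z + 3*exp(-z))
-4*x - 3*y - 3*exp(-z)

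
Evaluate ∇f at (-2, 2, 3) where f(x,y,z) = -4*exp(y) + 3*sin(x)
(3*cos(2), -4*exp(2), 0)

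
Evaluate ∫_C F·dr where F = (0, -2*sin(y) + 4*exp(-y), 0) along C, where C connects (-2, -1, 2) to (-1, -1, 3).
0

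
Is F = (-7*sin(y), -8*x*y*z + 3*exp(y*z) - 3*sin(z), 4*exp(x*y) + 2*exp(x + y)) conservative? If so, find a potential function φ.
No, ∇×F = (8*x*y + 4*x*exp(x*y) - 3*y*exp(y*z) + 2*exp(x + y) + 3*cos(z), -4*y*exp(x*y) - 2*exp(x + y), -8*y*z + 7*cos(y)) ≠ 0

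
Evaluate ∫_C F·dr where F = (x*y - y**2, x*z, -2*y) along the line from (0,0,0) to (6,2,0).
16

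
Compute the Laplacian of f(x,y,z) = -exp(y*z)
(-y**2 - z**2)*exp(y*z)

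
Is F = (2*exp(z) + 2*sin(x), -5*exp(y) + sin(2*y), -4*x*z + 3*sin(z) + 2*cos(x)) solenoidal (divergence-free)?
No, ∇·F = -4*x - 5*exp(y) + 2*cos(x) + 2*cos(2*y) + 3*cos(z)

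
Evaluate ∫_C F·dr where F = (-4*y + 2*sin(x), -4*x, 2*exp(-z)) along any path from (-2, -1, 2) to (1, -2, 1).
-2*cos(1) + 2*cos(2) - 2*exp(-1) + 2*exp(-2) + 16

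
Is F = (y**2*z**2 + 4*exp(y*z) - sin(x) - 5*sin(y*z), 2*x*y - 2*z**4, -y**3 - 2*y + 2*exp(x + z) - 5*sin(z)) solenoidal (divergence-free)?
No, ∇·F = 2*x + 2*exp(x + z) - cos(x) - 5*cos(z)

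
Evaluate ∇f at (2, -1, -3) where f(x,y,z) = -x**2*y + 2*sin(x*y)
(4 - 2*cos(2), -4 + 4*cos(2), 0)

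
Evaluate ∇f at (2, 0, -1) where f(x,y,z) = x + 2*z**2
(1, 0, -4)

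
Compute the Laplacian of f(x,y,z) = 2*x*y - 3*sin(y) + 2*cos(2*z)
3*sin(y) - 8*cos(2*z)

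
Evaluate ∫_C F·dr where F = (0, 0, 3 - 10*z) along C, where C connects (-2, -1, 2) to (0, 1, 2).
0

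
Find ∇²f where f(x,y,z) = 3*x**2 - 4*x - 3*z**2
0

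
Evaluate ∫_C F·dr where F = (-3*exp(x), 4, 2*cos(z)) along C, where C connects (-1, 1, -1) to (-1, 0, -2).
-4 - 2*sin(2) + 2*sin(1)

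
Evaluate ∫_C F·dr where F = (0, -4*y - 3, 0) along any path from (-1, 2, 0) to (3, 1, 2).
9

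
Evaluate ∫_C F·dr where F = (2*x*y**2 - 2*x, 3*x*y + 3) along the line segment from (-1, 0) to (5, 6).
660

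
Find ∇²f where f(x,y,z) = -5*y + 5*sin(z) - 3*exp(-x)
-5*sin(z) - 3*exp(-x)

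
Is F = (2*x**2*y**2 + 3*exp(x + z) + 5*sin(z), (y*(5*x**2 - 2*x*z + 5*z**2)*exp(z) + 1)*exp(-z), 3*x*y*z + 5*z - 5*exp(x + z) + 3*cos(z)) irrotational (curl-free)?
No, ∇×F = (2*x*y + 3*x*z - 10*y*z + exp(-z), -3*y*z + 8*exp(x + z) + 5*cos(z), 2*y*(-2*x**2 + 5*x - z))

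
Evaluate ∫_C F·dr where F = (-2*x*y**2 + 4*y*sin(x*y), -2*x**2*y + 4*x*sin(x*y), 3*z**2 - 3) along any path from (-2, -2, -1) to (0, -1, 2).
4*cos(4) + 12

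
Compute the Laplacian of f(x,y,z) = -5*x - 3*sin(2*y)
12*sin(2*y)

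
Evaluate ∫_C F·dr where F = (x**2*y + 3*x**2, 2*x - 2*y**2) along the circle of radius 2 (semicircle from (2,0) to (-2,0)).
-16 + 2*pi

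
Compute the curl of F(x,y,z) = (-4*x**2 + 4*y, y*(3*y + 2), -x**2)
(0, 2*x, -4)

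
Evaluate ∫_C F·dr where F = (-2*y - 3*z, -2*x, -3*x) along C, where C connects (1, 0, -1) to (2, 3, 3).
-33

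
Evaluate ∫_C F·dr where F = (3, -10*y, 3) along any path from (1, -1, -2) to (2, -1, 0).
9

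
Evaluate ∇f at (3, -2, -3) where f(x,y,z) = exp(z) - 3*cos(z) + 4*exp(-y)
(0, -4*exp(2), -3*sin(3) + exp(-3))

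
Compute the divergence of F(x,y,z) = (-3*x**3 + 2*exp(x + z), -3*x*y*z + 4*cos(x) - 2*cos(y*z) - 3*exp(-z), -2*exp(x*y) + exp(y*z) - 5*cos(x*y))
-9*x**2 - 3*x*z + y*exp(y*z) + 2*z*sin(y*z) + 2*exp(x + z)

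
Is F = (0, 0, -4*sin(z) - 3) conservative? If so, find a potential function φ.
Yes, F is conservative. φ = -3*z + 4*cos(z)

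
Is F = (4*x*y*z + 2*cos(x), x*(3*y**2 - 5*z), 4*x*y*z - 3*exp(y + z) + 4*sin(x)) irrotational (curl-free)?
No, ∇×F = (4*x*z + 5*x - 3*exp(y + z), 4*x*y - 4*y*z - 4*cos(x), -4*x*z + 3*y**2 - 5*z)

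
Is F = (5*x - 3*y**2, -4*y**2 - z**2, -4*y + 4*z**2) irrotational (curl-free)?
No, ∇×F = (2*z - 4, 0, 6*y)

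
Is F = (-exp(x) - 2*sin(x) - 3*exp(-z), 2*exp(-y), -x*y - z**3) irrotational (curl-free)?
No, ∇×F = (-x, y + 3*exp(-z), 0)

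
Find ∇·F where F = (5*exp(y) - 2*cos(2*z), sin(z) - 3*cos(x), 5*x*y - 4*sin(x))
0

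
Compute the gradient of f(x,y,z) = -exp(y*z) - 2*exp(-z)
(0, -z*exp(y*z), -y*exp(y*z) + 2*exp(-z))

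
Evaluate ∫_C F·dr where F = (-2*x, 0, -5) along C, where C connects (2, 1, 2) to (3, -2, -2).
15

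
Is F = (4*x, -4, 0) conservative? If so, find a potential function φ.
Yes, F is conservative. φ = 2*x**2 - 4*y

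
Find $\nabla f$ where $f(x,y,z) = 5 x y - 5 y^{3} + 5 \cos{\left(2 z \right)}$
(5*y, 5*x - 15*y**2, -10*sin(2*z))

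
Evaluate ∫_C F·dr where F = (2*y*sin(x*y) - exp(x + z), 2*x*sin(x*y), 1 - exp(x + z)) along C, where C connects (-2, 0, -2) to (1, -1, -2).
-2*cos(1) - exp(-1) + exp(-4) + 2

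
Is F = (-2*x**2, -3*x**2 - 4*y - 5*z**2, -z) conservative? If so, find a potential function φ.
No, ∇×F = (10*z, 0, -6*x) ≠ 0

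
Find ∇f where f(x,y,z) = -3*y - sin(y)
(0, -cos(y) - 3, 0)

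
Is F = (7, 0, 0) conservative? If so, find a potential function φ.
Yes, F is conservative. φ = 7*x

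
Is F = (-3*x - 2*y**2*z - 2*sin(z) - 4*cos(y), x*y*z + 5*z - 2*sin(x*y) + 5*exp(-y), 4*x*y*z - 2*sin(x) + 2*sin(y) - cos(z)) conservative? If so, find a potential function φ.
No, ∇×F = (-x*y + 4*x*z + 2*cos(y) - 5, -2*y**2 - 4*y*z + 2*cos(x) - 2*cos(z), 5*y*z - 2*y*cos(x*y) - 4*sin(y)) ≠ 0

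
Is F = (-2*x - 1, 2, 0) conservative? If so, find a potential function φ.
Yes, F is conservative. φ = -x**2 - x + 2*y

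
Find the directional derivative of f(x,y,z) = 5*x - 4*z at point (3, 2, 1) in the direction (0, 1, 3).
-6*sqrt(10)/5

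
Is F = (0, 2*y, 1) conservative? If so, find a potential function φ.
Yes, F is conservative. φ = y**2 + z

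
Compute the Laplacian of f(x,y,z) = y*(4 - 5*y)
-10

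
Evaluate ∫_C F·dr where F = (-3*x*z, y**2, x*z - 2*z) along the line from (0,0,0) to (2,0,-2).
20/3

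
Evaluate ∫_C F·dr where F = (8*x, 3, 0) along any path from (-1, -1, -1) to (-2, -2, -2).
9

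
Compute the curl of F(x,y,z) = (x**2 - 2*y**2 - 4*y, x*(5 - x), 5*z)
(0, 0, -2*x + 4*y + 9)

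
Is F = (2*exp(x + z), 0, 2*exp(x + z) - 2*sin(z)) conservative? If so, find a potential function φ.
Yes, F is conservative. φ = 2*exp(x + z) + 2*cos(z)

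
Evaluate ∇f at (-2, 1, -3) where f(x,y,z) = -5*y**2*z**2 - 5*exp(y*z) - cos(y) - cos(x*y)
(-sin(2), -90 + 15*exp(-3) + sin(1) + 2*sin(2), 30 - 5*exp(-3))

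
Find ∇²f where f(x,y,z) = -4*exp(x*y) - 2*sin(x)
-4*x**2*exp(x*y) - 4*y**2*exp(x*y) + 2*sin(x)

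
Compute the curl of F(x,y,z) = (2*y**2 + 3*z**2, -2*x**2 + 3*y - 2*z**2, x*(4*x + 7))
(4*z, -8*x + 6*z - 7, -4*x - 4*y)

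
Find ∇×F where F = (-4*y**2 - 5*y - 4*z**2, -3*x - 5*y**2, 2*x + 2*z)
(0, -8*z - 2, 8*y + 2)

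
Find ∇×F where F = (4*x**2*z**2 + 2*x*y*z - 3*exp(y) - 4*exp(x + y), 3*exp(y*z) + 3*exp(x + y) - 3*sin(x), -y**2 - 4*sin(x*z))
(y*(-3*exp(y*z) - 2), 8*x**2*z + 2*x*y + 4*z*cos(x*z), -2*x*z + 3*exp(y) + 7*exp(x + y) - 3*cos(x))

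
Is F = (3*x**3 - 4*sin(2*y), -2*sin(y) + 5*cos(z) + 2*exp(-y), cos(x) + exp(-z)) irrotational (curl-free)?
No, ∇×F = (5*sin(z), sin(x), 8*cos(2*y))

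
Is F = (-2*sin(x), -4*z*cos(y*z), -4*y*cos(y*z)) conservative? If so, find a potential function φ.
Yes, F is conservative. φ = -4*sin(y*z) + 2*cos(x)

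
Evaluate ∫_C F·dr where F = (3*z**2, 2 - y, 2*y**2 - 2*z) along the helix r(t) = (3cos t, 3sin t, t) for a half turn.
-10*pi**2 + 9*pi + 36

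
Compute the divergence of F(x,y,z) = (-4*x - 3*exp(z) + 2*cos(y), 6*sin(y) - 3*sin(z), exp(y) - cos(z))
sin(z) + 6*cos(y) - 4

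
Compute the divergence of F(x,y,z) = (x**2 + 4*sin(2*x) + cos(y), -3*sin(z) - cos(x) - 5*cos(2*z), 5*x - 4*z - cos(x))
2*x + 8*cos(2*x) - 4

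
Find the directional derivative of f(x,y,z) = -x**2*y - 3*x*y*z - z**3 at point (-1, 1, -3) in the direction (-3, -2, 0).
-sqrt(13)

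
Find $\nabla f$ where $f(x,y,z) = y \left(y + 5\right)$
(0, 2*y + 5, 0)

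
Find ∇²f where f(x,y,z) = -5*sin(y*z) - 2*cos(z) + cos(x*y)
-x**2*cos(x*y) + 5*y**2*sin(y*z) - y**2*cos(x*y) + 5*z**2*sin(y*z) + 2*cos(z)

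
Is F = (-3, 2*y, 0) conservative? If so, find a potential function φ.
Yes, F is conservative. φ = -3*x + y**2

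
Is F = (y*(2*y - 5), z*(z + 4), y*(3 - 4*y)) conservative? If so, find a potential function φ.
No, ∇×F = (-8*y - 2*z - 1, 0, 5 - 4*y) ≠ 0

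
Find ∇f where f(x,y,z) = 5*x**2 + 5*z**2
(10*x, 0, 10*z)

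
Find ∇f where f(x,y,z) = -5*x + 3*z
(-5, 0, 3)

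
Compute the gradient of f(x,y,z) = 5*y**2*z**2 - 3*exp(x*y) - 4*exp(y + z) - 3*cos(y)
(-3*y*exp(x*y), -3*x*exp(x*y) + 10*y*z**2 - 4*exp(y + z) + 3*sin(y), 10*y**2*z - 4*exp(y + z))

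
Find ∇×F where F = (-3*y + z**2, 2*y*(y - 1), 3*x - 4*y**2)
(-8*y, 2*z - 3, 3)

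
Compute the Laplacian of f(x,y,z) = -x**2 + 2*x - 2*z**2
-6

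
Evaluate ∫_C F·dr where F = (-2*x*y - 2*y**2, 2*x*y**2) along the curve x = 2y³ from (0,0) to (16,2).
-49664/105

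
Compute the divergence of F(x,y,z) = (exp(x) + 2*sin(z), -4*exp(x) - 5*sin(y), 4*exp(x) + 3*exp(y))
exp(x) - 5*cos(y)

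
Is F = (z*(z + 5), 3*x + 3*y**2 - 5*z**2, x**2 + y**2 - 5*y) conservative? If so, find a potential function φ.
No, ∇×F = (2*y + 10*z - 5, -2*x + 2*z + 5, 3) ≠ 0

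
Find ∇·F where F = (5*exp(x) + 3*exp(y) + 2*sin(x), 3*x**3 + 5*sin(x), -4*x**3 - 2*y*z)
-2*y + 5*exp(x) + 2*cos(x)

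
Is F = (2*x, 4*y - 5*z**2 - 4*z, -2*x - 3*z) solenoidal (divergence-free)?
No, ∇·F = 3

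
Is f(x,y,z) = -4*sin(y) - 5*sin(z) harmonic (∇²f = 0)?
No, ∇²f = 4*sin(y) + 5*sin(z)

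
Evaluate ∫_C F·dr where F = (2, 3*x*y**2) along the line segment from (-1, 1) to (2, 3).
31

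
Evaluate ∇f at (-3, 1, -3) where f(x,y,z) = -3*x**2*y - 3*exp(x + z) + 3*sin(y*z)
(18 - 3*exp(-6), -27 - 9*cos(3), 3*cos(3) - 3*exp(-6))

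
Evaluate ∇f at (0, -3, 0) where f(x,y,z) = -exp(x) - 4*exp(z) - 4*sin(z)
(-1, 0, -8)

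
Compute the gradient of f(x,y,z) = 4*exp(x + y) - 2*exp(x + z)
(4*exp(x + y) - 2*exp(x + z), 4*exp(x + y), -2*exp(x + z))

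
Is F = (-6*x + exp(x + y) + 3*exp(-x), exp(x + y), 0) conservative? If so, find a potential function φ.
Yes, F is conservative. φ = -3*x**2 + exp(x + y) - 3*exp(-x)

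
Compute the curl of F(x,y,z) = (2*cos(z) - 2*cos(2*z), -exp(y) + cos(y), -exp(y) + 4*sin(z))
(-exp(y), 2*(4*cos(z) - 1)*sin(z), 0)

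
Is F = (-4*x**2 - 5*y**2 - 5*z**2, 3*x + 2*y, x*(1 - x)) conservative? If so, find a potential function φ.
No, ∇×F = (0, 2*x - 10*z - 1, 10*y + 3) ≠ 0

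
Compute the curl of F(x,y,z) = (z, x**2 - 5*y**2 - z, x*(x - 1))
(1, 2 - 2*x, 2*x)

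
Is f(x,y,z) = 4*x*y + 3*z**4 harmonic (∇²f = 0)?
No, ∇²f = 36*z**2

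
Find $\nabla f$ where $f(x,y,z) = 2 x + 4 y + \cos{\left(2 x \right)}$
(2 - 2*sin(2*x), 4, 0)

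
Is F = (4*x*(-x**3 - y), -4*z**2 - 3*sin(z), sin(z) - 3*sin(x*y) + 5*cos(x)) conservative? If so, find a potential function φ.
No, ∇×F = (-3*x*cos(x*y) + 8*z + 3*cos(z), 3*y*cos(x*y) + 5*sin(x), 4*x) ≠ 0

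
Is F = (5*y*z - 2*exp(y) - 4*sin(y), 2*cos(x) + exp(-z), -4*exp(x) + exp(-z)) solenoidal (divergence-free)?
No, ∇·F = -exp(-z)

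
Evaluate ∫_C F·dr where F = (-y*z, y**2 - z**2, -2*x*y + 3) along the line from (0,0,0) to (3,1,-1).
0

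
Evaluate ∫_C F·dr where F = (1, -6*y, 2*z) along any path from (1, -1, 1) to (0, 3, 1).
-25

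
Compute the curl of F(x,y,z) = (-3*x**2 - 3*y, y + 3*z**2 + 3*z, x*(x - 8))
(-6*z - 3, 8 - 2*x, 3)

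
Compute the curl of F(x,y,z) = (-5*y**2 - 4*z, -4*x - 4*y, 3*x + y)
(1, -7, 10*y - 4)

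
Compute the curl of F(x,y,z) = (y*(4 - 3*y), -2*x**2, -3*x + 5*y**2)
(10*y, 3, -4*x + 6*y - 4)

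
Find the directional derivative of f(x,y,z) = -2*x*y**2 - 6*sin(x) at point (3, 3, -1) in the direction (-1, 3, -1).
6*sqrt(11)*(-15 + cos(3))/11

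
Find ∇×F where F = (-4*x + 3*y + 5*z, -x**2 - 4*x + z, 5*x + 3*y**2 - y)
(6*y - 2, 0, -2*x - 7)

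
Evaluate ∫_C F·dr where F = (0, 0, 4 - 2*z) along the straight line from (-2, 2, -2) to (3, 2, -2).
0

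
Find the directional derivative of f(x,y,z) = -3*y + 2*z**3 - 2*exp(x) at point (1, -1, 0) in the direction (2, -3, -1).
sqrt(14)*(9 - 4*E)/14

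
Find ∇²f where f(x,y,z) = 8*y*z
0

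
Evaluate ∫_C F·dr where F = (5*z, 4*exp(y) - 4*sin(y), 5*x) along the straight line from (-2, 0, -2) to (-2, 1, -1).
-18 + 4*cos(1) + 4*E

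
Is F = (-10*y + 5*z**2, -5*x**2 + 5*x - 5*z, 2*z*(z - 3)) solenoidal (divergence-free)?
No, ∇·F = 4*z - 6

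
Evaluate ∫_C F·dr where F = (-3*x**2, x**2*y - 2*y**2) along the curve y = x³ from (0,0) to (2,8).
-760/3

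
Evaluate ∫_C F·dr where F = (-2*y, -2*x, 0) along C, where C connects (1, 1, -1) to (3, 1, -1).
-4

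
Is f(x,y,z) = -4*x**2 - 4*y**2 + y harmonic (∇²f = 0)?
No, ∇²f = -16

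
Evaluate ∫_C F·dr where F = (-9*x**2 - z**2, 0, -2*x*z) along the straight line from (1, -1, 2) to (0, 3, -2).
7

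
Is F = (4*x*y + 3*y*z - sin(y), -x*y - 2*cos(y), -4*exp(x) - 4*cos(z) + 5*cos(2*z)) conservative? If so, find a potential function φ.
No, ∇×F = (0, 3*y + 4*exp(x), -4*x - y - 3*z + cos(y)) ≠ 0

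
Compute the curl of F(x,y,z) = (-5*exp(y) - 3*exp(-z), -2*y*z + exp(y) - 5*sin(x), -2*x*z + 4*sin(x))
(2*y, 2*z - 4*cos(x) + 3*exp(-z), 5*exp(y) - 5*cos(x))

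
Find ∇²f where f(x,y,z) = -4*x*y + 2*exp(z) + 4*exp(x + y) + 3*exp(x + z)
2*exp(z) + 8*exp(x + y) + 6*exp(x + z)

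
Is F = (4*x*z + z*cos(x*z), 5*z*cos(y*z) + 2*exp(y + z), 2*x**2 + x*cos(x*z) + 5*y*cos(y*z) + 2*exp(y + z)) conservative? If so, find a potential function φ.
Yes, F is conservative. φ = 2*x**2*z + 2*exp(y + z) + sin(x*z) + 5*sin(y*z)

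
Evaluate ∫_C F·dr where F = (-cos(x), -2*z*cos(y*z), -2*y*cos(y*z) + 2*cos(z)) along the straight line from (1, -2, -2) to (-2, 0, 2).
2*sin(4) + sin(1) + 5*sin(2)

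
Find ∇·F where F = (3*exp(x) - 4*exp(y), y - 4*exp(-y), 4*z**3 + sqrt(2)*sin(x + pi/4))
12*z**2 + 3*exp(x) + 1 + 4*exp(-y)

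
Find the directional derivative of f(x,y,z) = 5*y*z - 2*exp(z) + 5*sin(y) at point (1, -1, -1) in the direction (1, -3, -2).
sqrt(14)*(-15*E*cos(1) + 4 + 25*E)*exp(-1)/14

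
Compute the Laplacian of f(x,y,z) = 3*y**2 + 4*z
6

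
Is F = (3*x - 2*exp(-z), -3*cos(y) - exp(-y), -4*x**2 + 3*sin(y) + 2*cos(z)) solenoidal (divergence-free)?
No, ∇·F = 3*sin(y) - 2*sin(z) + 3 + exp(-y)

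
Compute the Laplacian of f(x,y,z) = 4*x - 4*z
0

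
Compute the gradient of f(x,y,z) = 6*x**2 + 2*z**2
(12*x, 0, 4*z)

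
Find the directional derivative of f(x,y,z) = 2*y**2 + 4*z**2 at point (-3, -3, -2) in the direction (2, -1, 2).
-20/3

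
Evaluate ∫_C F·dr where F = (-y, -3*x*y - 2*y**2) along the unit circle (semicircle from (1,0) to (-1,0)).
-2 + pi/2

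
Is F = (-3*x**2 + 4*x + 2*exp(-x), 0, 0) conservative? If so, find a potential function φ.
Yes, F is conservative. φ = -x**3 + 2*x**2 - 2*exp(-x)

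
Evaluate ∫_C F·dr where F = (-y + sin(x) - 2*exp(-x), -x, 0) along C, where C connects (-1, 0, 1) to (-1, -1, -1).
-1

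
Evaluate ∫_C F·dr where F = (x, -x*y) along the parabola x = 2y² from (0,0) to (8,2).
24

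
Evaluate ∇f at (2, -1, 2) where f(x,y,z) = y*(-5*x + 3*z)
(5, -4, -3)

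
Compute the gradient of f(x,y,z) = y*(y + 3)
(0, 2*y + 3, 0)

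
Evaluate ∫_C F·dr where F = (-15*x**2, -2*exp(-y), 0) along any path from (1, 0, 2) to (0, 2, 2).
2*exp(-2) + 3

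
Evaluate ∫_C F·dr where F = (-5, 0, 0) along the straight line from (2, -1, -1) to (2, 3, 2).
0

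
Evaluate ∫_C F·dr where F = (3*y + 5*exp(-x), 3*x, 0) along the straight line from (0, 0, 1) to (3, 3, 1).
32 - 5*exp(-3)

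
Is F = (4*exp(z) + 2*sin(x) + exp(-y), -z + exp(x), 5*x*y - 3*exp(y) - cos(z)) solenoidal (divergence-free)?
No, ∇·F = sin(z) + 2*cos(x)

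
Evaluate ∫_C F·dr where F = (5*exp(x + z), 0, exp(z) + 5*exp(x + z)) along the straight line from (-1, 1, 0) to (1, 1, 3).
-5*exp(-1) - 1 + exp(3) + 5*exp(4)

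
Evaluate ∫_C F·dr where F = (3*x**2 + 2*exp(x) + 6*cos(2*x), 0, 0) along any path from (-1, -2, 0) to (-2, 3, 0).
-7 - 2*exp(-1) + 2*exp(-2) - 3*sin(4) + 3*sin(2)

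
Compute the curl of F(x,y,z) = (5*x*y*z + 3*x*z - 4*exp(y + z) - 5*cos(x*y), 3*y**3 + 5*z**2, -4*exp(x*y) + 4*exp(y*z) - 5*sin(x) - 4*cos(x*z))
(-4*x*exp(x*y) + 4*z*exp(y*z) - 10*z, 5*x*y + 3*x + 4*y*exp(x*y) - 4*z*sin(x*z) - 4*exp(y + z) + 5*cos(x), -5*x*z - 5*x*sin(x*y) + 4*exp(y + z))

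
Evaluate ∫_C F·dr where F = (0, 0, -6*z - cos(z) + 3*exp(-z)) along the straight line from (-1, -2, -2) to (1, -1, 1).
-3*exp(-1) - sin(2) - sin(1) + 9 + 3*exp(2)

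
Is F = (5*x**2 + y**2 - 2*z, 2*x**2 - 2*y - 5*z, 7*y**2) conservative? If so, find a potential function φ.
No, ∇×F = (14*y + 5, -2, 4*x - 2*y) ≠ 0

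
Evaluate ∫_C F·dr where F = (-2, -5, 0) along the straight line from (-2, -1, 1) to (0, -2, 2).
1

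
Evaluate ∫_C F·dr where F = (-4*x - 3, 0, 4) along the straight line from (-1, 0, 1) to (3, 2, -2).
-40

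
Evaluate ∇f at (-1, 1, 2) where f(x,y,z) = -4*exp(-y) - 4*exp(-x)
(4*E, 4*exp(-1), 0)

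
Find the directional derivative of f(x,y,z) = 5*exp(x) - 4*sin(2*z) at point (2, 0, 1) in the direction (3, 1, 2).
sqrt(14)*(-16*cos(2) + 15*exp(2))/14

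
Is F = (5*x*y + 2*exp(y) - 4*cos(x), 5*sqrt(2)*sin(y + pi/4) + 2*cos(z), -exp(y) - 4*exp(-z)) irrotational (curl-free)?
No, ∇×F = (-exp(y) + 2*sin(z), 0, -5*x - 2*exp(y))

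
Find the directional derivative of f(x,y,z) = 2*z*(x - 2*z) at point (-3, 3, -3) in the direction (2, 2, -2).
-8*sqrt(3)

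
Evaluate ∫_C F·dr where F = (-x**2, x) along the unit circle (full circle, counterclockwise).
pi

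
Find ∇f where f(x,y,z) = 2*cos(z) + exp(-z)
(0, 0, -2*sin(z) - exp(-z))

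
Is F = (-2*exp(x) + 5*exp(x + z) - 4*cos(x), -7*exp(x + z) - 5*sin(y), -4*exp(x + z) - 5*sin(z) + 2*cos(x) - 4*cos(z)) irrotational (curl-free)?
No, ∇×F = (7*exp(x + z), 9*exp(x + z) + 2*sin(x), -7*exp(x + z))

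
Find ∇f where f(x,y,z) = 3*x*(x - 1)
(6*x - 3, 0, 0)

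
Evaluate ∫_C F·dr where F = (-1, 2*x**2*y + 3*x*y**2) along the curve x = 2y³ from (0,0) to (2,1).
0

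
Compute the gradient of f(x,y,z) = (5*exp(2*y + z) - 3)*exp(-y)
(0, (5*exp(2*y + z) + 3)*exp(-y), 5*exp(y + z))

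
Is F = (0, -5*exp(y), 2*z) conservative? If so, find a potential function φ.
Yes, F is conservative. φ = z**2 - 5*exp(y)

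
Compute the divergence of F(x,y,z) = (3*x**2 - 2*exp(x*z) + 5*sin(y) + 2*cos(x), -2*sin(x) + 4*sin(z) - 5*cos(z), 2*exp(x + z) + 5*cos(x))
6*x - 2*z*exp(x*z) + 2*exp(x + z) - 2*sin(x)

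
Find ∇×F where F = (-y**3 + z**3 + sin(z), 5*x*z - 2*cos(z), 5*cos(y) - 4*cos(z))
(-5*x - 5*sin(y) - 2*sin(z), 3*z**2 + cos(z), 3*y**2 + 5*z)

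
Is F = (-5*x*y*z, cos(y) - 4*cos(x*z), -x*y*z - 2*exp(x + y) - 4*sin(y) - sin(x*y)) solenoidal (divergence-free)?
No, ∇·F = -x*y - 5*y*z - sin(y)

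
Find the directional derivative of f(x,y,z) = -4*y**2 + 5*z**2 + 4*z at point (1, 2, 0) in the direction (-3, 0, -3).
-2*sqrt(2)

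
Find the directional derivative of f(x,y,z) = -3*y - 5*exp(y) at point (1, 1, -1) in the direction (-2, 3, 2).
3*sqrt(17)*(-5*E - 3)/17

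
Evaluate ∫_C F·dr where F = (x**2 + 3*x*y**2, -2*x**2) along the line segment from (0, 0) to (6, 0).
72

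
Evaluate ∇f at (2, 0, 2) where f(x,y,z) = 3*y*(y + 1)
(0, 3, 0)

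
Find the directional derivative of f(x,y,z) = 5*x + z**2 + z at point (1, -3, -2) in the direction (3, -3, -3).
8*sqrt(3)/3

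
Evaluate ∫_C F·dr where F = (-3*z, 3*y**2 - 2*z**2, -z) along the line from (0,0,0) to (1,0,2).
-5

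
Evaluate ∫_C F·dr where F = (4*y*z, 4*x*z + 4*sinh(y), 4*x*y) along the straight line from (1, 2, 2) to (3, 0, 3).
-16 - 8*sinh(1)**2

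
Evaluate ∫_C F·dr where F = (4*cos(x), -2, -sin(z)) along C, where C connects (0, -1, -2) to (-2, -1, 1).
-4*sin(2) - cos(2) + cos(1)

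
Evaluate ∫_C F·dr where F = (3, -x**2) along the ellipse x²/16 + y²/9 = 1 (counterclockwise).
0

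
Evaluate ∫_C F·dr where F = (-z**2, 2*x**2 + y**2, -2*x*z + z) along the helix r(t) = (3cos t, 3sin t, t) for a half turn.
7*pi**2/2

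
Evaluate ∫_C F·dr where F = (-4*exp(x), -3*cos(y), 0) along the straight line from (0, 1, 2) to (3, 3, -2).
-4*exp(3) - 3*sin(3) + 3*sin(1) + 4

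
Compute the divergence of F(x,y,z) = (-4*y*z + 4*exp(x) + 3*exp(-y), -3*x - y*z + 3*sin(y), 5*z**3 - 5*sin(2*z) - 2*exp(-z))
15*z**2 - z + 4*exp(x) + 3*cos(y) - 10*cos(2*z) + 2*exp(-z)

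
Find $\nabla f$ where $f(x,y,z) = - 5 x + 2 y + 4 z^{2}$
(-5, 2, 8*z)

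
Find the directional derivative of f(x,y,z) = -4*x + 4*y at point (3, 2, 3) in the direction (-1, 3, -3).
16*sqrt(19)/19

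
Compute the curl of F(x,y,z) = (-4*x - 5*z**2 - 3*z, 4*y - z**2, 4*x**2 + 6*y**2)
(12*y + 2*z, -8*x - 10*z - 3, 0)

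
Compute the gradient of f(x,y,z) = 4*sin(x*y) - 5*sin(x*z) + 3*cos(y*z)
(4*y*cos(x*y) - 5*z*cos(x*z), 4*x*cos(x*y) - 3*z*sin(y*z), -5*x*cos(x*z) - 3*y*sin(y*z))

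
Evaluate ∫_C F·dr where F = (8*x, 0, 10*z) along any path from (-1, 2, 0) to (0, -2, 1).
1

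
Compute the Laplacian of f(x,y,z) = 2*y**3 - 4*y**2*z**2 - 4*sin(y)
-8*y**2 + 12*y - 8*z**2 + 4*sin(y)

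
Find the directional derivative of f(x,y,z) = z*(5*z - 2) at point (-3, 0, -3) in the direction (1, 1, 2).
-32*sqrt(6)/3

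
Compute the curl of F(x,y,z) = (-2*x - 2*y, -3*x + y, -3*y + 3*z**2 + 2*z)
(-3, 0, -1)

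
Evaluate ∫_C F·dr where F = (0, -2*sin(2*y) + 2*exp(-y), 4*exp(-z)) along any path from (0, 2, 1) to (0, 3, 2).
-2*exp(-2) - 2*exp(-3) - cos(4) + cos(6) + 4*exp(-1)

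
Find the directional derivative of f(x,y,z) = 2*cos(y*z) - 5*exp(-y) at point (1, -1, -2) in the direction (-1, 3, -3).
3*sqrt(19)*(2*sin(2) + 5*E)/19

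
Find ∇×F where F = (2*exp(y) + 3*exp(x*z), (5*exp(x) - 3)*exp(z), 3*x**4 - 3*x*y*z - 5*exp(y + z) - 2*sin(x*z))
(-3*x*z - (5*exp(x) - 3)*exp(z) - 5*exp(y + z), -12*x**3 + 3*x*exp(x*z) + 3*y*z + 2*z*cos(x*z), -2*exp(y) + 5*exp(x + z))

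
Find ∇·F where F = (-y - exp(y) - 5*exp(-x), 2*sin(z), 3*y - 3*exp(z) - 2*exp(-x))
-3*exp(z) + 5*exp(-x)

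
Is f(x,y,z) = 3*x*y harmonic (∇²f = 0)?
Yes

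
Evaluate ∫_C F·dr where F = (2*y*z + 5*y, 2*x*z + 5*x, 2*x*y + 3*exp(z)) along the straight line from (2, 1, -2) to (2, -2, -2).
-6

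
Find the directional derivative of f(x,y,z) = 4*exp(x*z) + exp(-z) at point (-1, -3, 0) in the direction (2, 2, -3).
15*sqrt(17)/17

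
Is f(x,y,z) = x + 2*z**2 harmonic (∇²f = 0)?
No, ∇²f = 4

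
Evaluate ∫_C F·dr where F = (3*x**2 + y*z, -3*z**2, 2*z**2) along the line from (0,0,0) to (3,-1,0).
27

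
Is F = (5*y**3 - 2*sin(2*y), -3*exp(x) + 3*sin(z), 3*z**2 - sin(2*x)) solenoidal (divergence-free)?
No, ∇·F = 6*z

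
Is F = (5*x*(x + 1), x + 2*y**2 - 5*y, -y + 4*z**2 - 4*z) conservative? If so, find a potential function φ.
No, ∇×F = (-1, 0, 1) ≠ 0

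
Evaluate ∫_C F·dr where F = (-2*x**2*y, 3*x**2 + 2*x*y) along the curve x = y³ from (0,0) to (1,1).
8/35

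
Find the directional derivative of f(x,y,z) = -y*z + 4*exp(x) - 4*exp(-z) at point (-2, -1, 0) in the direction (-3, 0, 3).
sqrt(2)*(-4 + 5*exp(2))*exp(-2)/2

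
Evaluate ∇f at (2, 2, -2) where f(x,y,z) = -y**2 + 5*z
(0, -4, 5)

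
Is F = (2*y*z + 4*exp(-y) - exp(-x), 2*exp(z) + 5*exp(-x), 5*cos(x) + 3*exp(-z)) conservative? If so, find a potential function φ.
No, ∇×F = (-2*exp(z), 2*y + 5*sin(x), -2*z + 4*exp(-y) - 5*exp(-x)) ≠ 0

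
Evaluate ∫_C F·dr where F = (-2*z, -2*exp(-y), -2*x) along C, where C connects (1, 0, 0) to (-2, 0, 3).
12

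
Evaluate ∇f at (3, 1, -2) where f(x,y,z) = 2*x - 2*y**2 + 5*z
(2, -4, 5)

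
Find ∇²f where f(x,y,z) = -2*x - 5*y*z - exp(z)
-exp(z)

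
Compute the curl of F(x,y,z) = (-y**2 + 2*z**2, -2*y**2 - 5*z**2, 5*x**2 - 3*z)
(10*z, -10*x + 4*z, 2*y)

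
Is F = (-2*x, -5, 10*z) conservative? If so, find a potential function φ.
Yes, F is conservative. φ = -x**2 - 5*y + 5*z**2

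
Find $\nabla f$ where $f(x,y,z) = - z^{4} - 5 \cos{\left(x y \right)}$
(5*y*sin(x*y), 5*x*sin(x*y), -4*z**3)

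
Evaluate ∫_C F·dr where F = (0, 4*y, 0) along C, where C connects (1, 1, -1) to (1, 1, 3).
0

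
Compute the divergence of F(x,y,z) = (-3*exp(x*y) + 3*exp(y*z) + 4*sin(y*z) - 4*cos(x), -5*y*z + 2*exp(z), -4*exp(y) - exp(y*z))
-3*y*exp(x*y) - y*exp(y*z) - 5*z + 4*sin(x)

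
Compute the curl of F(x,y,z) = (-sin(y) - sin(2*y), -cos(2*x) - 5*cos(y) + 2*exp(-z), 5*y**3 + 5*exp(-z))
(15*y**2 + 2*exp(-z), 0, 2*sin(2*x) + cos(y) + 2*cos(2*y))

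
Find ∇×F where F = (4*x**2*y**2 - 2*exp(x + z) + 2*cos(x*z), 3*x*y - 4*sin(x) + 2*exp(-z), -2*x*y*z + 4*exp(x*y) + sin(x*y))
((x*(-2*z + 4*exp(x*y) + cos(x*y))*exp(z) + 2)*exp(-z), -2*x*sin(x*z) + 2*y*z - 4*y*exp(x*y) - y*cos(x*y) - 2*exp(x + z), -8*x**2*y + 3*y - 4*cos(x))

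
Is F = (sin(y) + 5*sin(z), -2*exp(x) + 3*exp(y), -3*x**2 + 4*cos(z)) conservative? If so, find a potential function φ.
No, ∇×F = (0, 6*x + 5*cos(z), -2*exp(x) - cos(y)) ≠ 0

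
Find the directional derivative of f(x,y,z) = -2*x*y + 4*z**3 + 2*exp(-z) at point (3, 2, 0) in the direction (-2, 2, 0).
-sqrt(2)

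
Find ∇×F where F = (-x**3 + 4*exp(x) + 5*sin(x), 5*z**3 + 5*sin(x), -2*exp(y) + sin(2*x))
(-15*z**2 - 2*exp(y), -2*cos(2*x), 5*cos(x))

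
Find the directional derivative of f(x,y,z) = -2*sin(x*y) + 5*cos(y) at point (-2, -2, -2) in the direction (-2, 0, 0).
-4*cos(4)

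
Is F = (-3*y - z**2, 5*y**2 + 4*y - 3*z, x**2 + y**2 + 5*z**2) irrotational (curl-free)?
No, ∇×F = (2*y + 3, -2*x - 2*z, 3)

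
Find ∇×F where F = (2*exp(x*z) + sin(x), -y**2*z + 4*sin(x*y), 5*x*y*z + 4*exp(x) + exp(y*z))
(5*x*z + y**2 + z*exp(y*z), 2*x*exp(x*z) - 5*y*z - 4*exp(x), 4*y*cos(x*y))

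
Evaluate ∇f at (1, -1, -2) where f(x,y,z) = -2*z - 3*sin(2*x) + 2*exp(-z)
(-6*cos(2), 0, -2*exp(2) - 2)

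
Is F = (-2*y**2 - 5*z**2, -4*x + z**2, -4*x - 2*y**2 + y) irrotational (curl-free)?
No, ∇×F = (-4*y - 2*z + 1, 4 - 10*z, 4*y - 4)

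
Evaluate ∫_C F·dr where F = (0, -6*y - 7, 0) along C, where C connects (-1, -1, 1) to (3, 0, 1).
-4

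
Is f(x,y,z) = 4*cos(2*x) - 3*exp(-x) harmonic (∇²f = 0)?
No, ∇²f = -16*cos(2*x) - 3*exp(-x)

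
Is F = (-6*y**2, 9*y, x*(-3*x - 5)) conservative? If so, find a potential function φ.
No, ∇×F = (0, 6*x + 5, 12*y) ≠ 0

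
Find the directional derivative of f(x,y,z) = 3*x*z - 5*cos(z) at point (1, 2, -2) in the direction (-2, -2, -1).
5*sin(2)/3 + 3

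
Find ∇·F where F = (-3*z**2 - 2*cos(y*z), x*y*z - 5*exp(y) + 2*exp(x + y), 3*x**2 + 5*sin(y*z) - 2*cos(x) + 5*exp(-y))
x*z + 5*y*cos(y*z) - 5*exp(y) + 2*exp(x + y)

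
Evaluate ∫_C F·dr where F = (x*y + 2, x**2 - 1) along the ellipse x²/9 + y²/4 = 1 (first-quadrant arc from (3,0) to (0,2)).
-2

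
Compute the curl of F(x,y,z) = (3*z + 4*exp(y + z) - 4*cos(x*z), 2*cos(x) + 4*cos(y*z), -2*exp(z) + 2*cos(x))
(4*y*sin(y*z), 4*x*sin(x*z) + 4*exp(y + z) + 2*sin(x) + 3, -4*exp(y + z) - 2*sin(x))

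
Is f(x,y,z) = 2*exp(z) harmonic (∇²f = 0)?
No, ∇²f = 2*exp(z)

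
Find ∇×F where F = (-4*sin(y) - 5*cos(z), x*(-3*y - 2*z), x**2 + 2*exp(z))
(2*x, -2*x + 5*sin(z), -3*y - 2*z + 4*cos(y))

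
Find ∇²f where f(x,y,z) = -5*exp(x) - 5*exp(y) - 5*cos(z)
-5*exp(x) - 5*exp(y) + 5*cos(z)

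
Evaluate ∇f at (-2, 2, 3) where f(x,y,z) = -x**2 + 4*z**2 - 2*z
(4, 0, 22)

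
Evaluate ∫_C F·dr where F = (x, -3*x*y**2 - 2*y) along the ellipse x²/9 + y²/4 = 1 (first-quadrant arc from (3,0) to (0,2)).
-9*pi/2 - 17/2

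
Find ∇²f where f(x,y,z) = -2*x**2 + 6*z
-4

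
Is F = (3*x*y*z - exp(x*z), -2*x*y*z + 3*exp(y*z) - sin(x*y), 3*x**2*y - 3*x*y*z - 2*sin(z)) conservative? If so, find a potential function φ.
No, ∇×F = (3*x**2 + 2*x*y - 3*x*z - 3*y*exp(y*z), -3*x*y - x*exp(x*z) + 3*y*z, -3*x*z - 2*y*z - y*cos(x*y)) ≠ 0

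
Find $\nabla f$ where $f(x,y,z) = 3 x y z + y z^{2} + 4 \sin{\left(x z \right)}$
(z*(3*y + 4*cos(x*z)), z*(3*x + z), 3*x*y + 4*x*cos(x*z) + 2*y*z)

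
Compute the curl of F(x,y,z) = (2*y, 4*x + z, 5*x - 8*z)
(-1, -5, 2)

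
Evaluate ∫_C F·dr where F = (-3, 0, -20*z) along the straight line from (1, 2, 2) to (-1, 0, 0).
46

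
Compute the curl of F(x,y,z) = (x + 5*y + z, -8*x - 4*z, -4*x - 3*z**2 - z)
(4, 5, -13)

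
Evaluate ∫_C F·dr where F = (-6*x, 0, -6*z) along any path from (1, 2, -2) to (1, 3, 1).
9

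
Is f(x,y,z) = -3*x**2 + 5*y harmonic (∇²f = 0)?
No, ∇²f = -6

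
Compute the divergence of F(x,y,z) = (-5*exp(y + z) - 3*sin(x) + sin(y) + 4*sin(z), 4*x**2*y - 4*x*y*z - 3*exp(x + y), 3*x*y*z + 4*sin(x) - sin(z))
4*x**2 + 3*x*y - 4*x*z - 3*exp(x + y) - 3*cos(x) - cos(z)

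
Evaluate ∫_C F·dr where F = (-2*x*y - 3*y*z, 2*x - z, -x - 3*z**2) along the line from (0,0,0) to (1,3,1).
-5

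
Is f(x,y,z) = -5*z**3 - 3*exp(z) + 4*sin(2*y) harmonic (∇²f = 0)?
No, ∇²f = -30*z - 3*exp(z) - 16*sin(2*y)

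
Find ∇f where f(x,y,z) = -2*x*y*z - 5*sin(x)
(-2*y*z - 5*cos(x), -2*x*z, -2*x*y)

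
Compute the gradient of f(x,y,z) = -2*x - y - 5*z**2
(-2, -1, -10*z)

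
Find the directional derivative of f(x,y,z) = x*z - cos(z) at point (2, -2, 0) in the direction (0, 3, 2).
4*sqrt(13)/13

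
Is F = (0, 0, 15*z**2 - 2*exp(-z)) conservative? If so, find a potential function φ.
Yes, F is conservative. φ = 5*z**3 + 2*exp(-z)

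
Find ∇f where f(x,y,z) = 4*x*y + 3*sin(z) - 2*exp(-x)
(4*y + 2*exp(-x), 4*x, 3*cos(z))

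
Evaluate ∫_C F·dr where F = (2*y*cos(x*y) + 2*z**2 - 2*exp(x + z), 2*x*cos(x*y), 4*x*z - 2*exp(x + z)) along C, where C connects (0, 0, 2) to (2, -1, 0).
-2*sin(2)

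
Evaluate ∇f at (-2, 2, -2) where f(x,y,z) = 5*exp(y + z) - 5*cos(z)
(0, 5, 5 - 5*sin(2))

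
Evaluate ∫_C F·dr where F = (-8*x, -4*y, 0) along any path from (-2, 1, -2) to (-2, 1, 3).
0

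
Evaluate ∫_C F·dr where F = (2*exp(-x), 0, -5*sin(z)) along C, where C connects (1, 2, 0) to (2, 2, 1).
-5 - 2*exp(-2) + 2*exp(-1) + 5*cos(1)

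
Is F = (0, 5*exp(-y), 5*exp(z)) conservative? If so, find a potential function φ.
Yes, F is conservative. φ = 5*exp(z) - 5*exp(-y)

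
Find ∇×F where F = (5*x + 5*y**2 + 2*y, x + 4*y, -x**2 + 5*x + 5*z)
(0, 2*x - 5, -10*y - 1)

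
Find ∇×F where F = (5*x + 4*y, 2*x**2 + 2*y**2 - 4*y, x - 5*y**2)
(-10*y, -1, 4*x - 4)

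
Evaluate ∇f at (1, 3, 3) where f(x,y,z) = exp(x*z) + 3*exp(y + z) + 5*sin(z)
(3*exp(3), 3*exp(6), 5*cos(3) + exp(3) + 3*exp(6))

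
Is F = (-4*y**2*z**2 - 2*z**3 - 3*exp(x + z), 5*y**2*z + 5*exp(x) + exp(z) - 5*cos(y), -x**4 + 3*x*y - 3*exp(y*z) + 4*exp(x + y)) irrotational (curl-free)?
No, ∇×F = (3*x - 5*y**2 - 3*z*exp(y*z) - exp(z) + 4*exp(x + y), 4*x**3 - 8*y**2*z - 3*y - 6*z**2 - 4*exp(x + y) - 3*exp(x + z), 8*y*z**2 + 5*exp(x))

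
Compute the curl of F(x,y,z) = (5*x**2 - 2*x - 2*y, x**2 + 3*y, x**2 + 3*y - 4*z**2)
(3, -2*x, 2*x + 2)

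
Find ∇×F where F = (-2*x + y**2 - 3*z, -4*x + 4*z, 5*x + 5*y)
(1, -8, -2*y - 4)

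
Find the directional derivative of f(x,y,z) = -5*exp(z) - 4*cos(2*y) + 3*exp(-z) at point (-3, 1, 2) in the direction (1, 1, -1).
sqrt(3)*(3 + 8*exp(2)*sin(2) + 5*exp(4))*exp(-2)/3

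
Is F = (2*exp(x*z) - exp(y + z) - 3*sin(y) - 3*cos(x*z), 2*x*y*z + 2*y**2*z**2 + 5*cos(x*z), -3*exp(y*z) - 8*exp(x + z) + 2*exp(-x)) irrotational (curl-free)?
No, ∇×F = (-2*x*y + 5*x*sin(x*z) - 4*y**2*z - 3*z*exp(y*z), ((2*x*exp(x*z) + 3*x*sin(x*z) + 8*exp(x + z) - exp(y + z))*exp(x) + 2)*exp(-x), 2*y*z - 5*z*sin(x*z) + exp(y + z) + 3*cos(y))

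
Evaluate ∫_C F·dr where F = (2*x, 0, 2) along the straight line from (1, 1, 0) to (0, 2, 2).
3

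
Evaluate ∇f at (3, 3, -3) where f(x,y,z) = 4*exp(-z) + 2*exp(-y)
(0, -2*exp(-3), -4*exp(3))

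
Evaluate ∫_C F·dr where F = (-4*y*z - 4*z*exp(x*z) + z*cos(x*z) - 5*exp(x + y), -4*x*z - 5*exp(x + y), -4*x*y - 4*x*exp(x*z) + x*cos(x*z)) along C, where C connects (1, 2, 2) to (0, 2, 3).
-exp(2) - sin(2) + 12 + 5*exp(3)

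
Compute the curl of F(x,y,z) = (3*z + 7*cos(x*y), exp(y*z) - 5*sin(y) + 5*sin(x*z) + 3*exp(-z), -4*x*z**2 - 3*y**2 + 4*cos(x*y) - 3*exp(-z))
(-4*x*sin(x*y) - 5*x*cos(x*z) - y*exp(y*z) - 6*y + 3*exp(-z), 4*y*sin(x*y) + 4*z**2 + 3, 7*x*sin(x*y) + 5*z*cos(x*z))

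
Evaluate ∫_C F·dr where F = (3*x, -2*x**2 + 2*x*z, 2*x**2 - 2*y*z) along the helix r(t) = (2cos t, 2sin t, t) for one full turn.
8*pi*(2 + pi)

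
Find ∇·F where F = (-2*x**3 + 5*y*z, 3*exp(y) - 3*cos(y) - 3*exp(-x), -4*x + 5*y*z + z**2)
-6*x**2 + 5*y + 2*z + 3*exp(y) + 3*sin(y)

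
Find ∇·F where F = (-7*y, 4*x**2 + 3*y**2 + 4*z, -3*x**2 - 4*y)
6*y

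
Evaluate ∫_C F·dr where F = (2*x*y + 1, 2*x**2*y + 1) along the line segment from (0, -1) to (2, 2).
19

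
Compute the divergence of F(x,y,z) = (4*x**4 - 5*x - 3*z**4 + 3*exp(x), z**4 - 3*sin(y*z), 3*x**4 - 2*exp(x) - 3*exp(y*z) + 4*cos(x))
16*x**3 - 3*y*exp(y*z) - 3*z*cos(y*z) + 3*exp(x) - 5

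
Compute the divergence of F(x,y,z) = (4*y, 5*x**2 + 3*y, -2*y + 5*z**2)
10*z + 3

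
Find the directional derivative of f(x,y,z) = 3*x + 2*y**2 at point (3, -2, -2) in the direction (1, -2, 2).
19/3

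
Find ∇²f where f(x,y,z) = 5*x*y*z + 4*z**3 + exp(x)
24*z + exp(x)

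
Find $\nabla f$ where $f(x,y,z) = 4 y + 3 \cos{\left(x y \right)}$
(-3*y*sin(x*y), -3*x*sin(x*y) + 4, 0)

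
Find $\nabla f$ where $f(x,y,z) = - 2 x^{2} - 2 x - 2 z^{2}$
(-4*x - 2, 0, -4*z)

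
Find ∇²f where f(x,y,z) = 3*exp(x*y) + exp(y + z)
3*x**2*exp(x*y) + 3*y**2*exp(x*y) + 2*exp(y + z)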